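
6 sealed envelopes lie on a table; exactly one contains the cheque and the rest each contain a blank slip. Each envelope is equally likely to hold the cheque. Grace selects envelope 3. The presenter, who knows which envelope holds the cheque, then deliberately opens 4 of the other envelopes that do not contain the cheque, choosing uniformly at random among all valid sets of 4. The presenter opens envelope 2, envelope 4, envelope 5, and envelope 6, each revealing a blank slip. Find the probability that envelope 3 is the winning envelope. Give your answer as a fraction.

Consider each possible location of the cheque in turn.
If it is in envelope 1 (prior 1/6): the presenter has no choice, probability 1; weight (1/6)·1 = 1/6.
If it is in any of envelopes 2, 4, 5, and 6 (prior 1/6 each): that envelope was opened and seen not to hold the prize — ruled out; weight (1/6)·0 = 0 each.
If it is in envelope 3 (prior 1/6): the presenter has 5 equally likely choices, so probability 1/5; weight (1/6)·(1/5) = 1/30.
The weights sum to 1/5.
So P(the cheque in envelope 3 | the presenter opened envelope 2, envelope 4, envelope 5, and envelope 6) = (1/30) / (1/5) = 1/6.

1/6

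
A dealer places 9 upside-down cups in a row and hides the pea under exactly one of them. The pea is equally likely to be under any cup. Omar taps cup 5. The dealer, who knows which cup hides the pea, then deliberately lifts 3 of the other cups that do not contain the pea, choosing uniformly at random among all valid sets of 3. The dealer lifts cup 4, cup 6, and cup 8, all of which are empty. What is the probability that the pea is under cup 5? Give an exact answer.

1/9

Consider each possible location of the pea in turn.
If it is under any of cups 1, 2, 3, 7, and 9 (prior 1/9 each): the dealer has 35 equally likely choices, so probability 1/35; weight (1/9)·(1/35) = 1/315 each.
If it is under any of cups 4, 6, and 8 (prior 1/9 each): that cup was opened and seen not to hold the prize — ruled out; weight (1/9)·0 = 0 each.
If it is under cup 5 (prior 1/9): the dealer has 56 equally likely choices, so probability 1/56; weight (1/9)·(1/56) = 1/504.
The weights sum to 1/56.
So P(the pea under cup 5 | the dealer opened cup 4, cup 6, and cup 8) = (1/504) / (1/56) = 1/9.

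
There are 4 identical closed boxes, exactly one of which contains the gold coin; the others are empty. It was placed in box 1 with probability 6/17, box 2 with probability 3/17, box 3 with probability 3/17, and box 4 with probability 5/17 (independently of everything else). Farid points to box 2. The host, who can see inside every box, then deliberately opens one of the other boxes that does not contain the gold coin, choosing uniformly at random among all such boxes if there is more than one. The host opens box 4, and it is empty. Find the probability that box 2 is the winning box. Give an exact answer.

2/11

Consider each possible location of the gold coin in turn.
If it is in box 1 (prior 6/17): the host has 2 equally likely choices, so probability 1/2; weight (6/17)·(1/2) = 3/17.
If it is in box 2 (prior 3/17): the host has 3 equally likely choices, so probability 1/3; weight (3/17)·(1/3) = 1/17.
If it is in box 3 (prior 3/17): the host has 2 equally likely choices, so probability 1/2; weight (3/17)·(1/2) = 3/34.
If it is in box 4 (prior 5/17): the host opened box 4, so this case is ruled out; weight (5/17)·0 = 0.
The weights sum to 11/34.
So P(the gold coin in box 2 | the host opened box 4) = (1/17) / (11/34) = 2/11.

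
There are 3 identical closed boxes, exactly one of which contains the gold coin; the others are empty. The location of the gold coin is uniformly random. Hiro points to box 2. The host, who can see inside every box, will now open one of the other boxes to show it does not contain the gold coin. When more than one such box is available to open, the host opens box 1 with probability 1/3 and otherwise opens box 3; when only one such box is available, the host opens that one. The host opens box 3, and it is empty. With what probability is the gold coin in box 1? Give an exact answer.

Apply Bayes' rule, conditioning on where the gold coin actually is.
If it is in box 1 (prior 1/3): only box 3 is available, probability 1; weight (1/3)·1 = 1/3.
If it is in box 2 (prior 1/3): box 1 is available but not opened, probability 2/3; weight (1/3)·(2/3) = 2/9.
If it is in box 3 (prior 1/3): the host opened box 3, so this case is ruled out; weight (1/3)·0 = 0.
The weights sum to 5/9.
So P(the gold coin in box 1 | the host opened box 3) = (1/3) / (5/9) = 3/5.

3/5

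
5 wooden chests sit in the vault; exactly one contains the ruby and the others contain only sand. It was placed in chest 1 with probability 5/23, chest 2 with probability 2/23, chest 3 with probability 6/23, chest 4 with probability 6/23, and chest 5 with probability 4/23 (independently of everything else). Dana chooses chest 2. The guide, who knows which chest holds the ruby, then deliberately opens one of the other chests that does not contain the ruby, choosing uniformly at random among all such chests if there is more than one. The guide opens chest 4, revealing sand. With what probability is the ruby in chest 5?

8/33

Condition on the true location of the ruby.
If it is in chest 1 (prior 5/23): the guide has 3 equally likely choices, so probability 1/3; weight (5/23)·(1/3) = 5/69.
If it is in chest 2 (prior 2/23): the guide has 4 equally likely choices, so probability 1/4; weight (2/23)·(1/4) = 1/46.
If it is in chest 3 (prior 6/23): the guide has 3 equally likely choices, so probability 1/3; weight (6/23)·(1/3) = 2/23.
If it is in chest 4 (prior 6/23): the guide opened chest 4, so this case is ruled out; weight (6/23)·0 = 0.
If it is in chest 5 (prior 4/23): the guide has 3 equally likely choices, so probability 1/3; weight (4/23)·(1/3) = 4/69.
The weights sum to 11/46.
So P(the ruby in chest 5 | the guide opened chest 4) = (4/69) / (11/46) = 8/33.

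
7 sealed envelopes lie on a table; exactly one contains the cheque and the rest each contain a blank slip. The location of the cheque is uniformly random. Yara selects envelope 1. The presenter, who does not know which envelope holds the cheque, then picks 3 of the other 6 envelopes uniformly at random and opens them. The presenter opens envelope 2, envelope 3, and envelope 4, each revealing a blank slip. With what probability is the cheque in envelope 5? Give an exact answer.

Because the presenter chose which envelopes to open without knowing where the cheque is, the choice is independent of the prize location. Learning that none of the 3 opened envelopes holds the cheque simply rules out those 3 locations and leaves the remaining 4 envelopes still equally likely by symmetry.
So P(the cheque in envelope 5) = 1/4.

1/4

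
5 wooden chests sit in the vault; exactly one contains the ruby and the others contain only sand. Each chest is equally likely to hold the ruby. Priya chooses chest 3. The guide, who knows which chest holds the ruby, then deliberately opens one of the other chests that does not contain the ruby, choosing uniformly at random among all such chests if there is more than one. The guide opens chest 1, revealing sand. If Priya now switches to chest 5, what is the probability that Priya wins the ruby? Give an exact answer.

Apply Bayes' rule, conditioning on where the ruby actually is.
If it is in chest 1 (prior 1/5): the guide opened chest 1, so this case is ruled out; weight (1/5)·0 = 0.
If it is in any of chests 2, 4, and 5 (prior 1/5 each): the guide has 3 equally likely choices, so probability 1/3; weight (1/5)·(1/3) = 1/15 each.
If it is in chest 3 (prior 1/5): the guide has 4 equally likely choices, so probability 1/4; weight (1/5)·(1/4) = 1/20.
The weights sum to 1/4.
So P(the ruby in chest 5 | the guide opened chest 1) = (1/15) / (1/4) = 4/15.

4/15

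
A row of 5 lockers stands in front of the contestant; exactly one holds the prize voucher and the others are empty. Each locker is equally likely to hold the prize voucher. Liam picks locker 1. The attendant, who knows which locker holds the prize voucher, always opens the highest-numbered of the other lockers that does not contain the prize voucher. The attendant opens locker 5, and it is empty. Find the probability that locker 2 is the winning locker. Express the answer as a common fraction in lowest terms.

Consider each possible location of the prize voucher in turn.
If it is in any of lockers 1, 2, 3, and 4 (prior 1/5 each): locker 5 is the highest-numbered option available, probability 1; weight (1/5)·1 = 1/5 each.
If it is in locker 5 (prior 1/5): the attendant opened locker 5, so this case is ruled out; weight (1/5)·0 = 0.
The weights sum to 4/5.
So P(the prize voucher in locker 2 | the attendant opened locker 5) = (1/5) / (4/5) = 1/4.

1/4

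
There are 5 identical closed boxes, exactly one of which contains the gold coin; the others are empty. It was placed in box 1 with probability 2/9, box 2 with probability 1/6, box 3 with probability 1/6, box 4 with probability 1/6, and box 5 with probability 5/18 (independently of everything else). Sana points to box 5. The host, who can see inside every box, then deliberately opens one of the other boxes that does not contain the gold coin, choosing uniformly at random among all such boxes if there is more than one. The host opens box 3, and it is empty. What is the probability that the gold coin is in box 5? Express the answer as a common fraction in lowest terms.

3/11

Condition on the true location of the gold coin.
If it is in box 1 (prior 2/9): the host has 3 equally likely choices, so probability 1/3; weight (2/9)·(1/3) = 2/27.
If it is in either of boxes 2 and 4 (prior 1/6 each): the host has 3 equally likely choices, so probability 1/3; weight (1/6)·(1/3) = 1/18 each.
If it is in box 3 (prior 1/6): the host opened box 3, so this case is ruled out; weight (1/6)·0 = 0.
If it is in box 5 (prior 5/18): the host has 4 equally likely choices, so probability 1/4; weight (5/18)·(1/4) = 5/72.
The weights sum to 55/216.
So P(the gold coin in box 5 | the host opened box 3) = (5/72) / (55/216) = 3/11.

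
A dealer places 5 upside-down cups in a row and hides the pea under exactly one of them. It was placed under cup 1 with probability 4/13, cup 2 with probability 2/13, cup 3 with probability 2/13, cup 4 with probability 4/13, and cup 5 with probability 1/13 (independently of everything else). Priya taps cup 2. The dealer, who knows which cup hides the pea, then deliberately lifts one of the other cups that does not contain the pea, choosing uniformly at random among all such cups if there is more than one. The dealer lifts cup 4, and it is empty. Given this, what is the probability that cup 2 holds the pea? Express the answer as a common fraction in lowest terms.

3/17

Consider each possible location of the pea in turn.
If it is under cup 1 (prior 4/13): the dealer has 3 equally likely choices, so probability 1/3; weight (4/13)·(1/3) = 4/39.
If it is under cup 2 (prior 2/13): the dealer has 4 equally likely choices, so probability 1/4; weight (2/13)·(1/4) = 1/26.
If it is under cup 3 (prior 2/13): the dealer has 3 equally likely choices, so probability 1/3; weight (2/13)·(1/3) = 2/39.
If it is under cup 4 (prior 4/13): the dealer opened cup 4, so this case is ruled out; weight (4/13)·0 = 0.
If it is under cup 5 (prior 1/13): the dealer has 3 equally likely choices, so probability 1/3; weight (1/13)·(1/3) = 1/39.
The weights sum to 17/78.
So P(the pea under cup 2 | the dealer opened cup 4) = (1/26) / (17/78) = 3/17.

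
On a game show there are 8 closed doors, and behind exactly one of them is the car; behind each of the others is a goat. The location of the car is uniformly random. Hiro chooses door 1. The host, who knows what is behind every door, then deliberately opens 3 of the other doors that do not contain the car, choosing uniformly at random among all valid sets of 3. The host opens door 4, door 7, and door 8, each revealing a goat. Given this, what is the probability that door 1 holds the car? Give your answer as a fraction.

Condition on the true location of the car.
If it is behind door 1 (prior 1/8): the host has 35 equally likely choices, so probability 1/35; weight (1/8)·(1/35) = 1/280.
If it is behind any of doors 2, 3, 5, and 6 (prior 1/8 each): the host has 20 equally likely choices, so probability 1/20; weight (1/8)·(1/20) = 1/160 each.
If it is behind any of doors 4, 7, and 8 (prior 1/8 each): that door was opened and seen not to hold the prize — ruled out; weight (1/8)·0 = 0 each.
The weights sum to 1/35.
So P(the car behind door 1 | the host opened door 4, door 7, and door 8) = (1/280) / (1/35) = 1/8.

1/8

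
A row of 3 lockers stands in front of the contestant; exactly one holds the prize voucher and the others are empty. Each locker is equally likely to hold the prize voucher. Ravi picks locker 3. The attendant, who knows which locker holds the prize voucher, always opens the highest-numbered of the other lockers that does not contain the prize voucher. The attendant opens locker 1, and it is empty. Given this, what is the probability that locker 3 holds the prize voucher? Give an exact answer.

Consider each possible location of the prize voucher in turn.
If it is in locker 1 (prior 1/3): the attendant opened locker 1, so this case is ruled out; weight (1/3)·0 = 0.
If it is in locker 2 (prior 1/3): locker 1 is the highest-numbered option available, probability 1; weight (1/3)·1 = 1/3.
If it is in locker 3 (prior 1/3): the attendant would have opened locker 2 instead, probability 0; weight (1/3)·0 = 0.
The weights sum to 1/3.
So P(the prize voucher in locker 3 | the attendant opened locker 1) = 0 / (1/3) = 0.

0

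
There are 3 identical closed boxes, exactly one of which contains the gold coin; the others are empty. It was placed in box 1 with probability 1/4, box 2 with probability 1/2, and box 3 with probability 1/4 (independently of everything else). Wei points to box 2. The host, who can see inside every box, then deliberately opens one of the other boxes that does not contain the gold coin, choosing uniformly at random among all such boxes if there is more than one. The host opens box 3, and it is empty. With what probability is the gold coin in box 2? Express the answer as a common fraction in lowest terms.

1/2

Condition on the true location of the gold coin.
If it is in box 1 (prior 1/4): the host has no choice, probability 1; weight (1/4)·1 = 1/4.
If it is in box 2 (prior 1/2): the host has 2 equally likely choices, so probability 1/2; weight (1/2)·(1/2) = 1/4.
If it is in box 3 (prior 1/4): the host opened box 3, so this case is ruled out; weight (1/4)·0 = 0.
The weights sum to 1/2.
So P(the gold coin in box 2 | the host opened box 3) = (1/4) / (1/2) = 1/2.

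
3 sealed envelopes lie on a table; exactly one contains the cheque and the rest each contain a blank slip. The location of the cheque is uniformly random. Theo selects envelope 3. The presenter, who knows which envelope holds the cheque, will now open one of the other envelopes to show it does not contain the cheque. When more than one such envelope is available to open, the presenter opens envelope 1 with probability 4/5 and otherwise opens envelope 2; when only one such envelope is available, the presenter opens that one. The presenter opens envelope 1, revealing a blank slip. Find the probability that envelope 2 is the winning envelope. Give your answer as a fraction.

5/9

Apply Bayes' rule, conditioning on where the cheque actually is.
If it is in envelope 1 (prior 1/3): the presenter opened envelope 1, so this case is ruled out; weight (1/3)·0 = 0.
If it is in envelope 2 (prior 1/3): only envelope 1 is available, probability 1; weight (1/3)·1 = 1/3.
If it is in envelope 3 (prior 1/3): envelope 1 is available, opened with probability 4/5; weight (1/3)·(4/5) = 4/15.
The weights sum to 3/5.
So P(the cheque in envelope 2 | the presenter opened envelope 1) = (1/3) / (3/5) = 5/9.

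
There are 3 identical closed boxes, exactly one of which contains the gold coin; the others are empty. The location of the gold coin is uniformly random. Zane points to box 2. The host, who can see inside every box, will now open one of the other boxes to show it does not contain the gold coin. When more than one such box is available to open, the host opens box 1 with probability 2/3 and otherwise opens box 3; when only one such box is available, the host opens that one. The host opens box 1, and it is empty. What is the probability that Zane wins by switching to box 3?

3/5

Apply Bayes' rule, conditioning on where the gold coin actually is.
If it is in box 1 (prior 1/3): the host opened box 1, so this case is ruled out; weight (1/3)·0 = 0.
If it is in box 2 (prior 1/3): box 1 is available, opened with probability 2/3; weight (1/3)·(2/3) = 2/9.
If it is in box 3 (prior 1/3): only box 1 is available, probability 1; weight (1/3)·1 = 1/3.
The weights sum to 5/9.
So P(the gold coin in box 3 | the host opened box 1) = (1/3) / (5/9) = 3/5.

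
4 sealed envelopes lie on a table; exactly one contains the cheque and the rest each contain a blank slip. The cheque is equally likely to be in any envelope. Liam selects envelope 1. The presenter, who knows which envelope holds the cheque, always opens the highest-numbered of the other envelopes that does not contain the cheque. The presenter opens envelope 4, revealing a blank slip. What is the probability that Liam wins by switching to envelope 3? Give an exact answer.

1/3

Apply Bayes' rule, conditioning on where the cheque actually is.
If it is in any of envelopes 1, 2, and 3 (prior 1/4 each): envelope 4 is the highest-numbered option available, probability 1; weight (1/4)·1 = 1/4 each.
If it is in envelope 4 (prior 1/4): the presenter opened envelope 4, so this case is ruled out; weight (1/4)·0 = 0.
The weights sum to 3/4.
So P(the cheque in envelope 3 | the presenter opened envelope 4) = (1/4) / (3/4) = 1/3.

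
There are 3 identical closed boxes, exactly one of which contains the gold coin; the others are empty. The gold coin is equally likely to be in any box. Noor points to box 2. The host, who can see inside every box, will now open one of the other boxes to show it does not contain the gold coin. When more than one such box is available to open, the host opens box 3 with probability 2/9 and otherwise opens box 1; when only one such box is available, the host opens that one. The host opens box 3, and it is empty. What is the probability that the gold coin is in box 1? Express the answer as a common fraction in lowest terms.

Condition on the true location of the gold coin.
If it is in box 1 (prior 1/3): only box 3 is available, probability 1; weight (1/3)·1 = 1/3.
If it is in box 2 (prior 1/3): box 3 is available, opened with probability 2/9; weight (1/3)·(2/9) = 2/27.
If it is in box 3 (prior 1/3): the host opened box 3, so this case is ruled out; weight (1/3)·0 = 0.
The weights sum to 11/27.
So P(the gold coin in box 1 | the host opened box 3) = (1/3) / (11/27) = 9/11.

9/11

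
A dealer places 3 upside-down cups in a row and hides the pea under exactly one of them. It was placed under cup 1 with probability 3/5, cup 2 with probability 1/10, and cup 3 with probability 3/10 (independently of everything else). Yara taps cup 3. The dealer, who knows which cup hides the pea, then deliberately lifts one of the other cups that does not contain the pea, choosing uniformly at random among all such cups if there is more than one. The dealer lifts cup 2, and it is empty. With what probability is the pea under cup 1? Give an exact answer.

Condition on the true location of the pea.
If it is under cup 1 (prior 3/5): the dealer has no choice, probability 1; weight (3/5)·1 = 3/5.
If it is under cup 2 (prior 1/10): the dealer opened cup 2, so this case is ruled out; weight (1/10)·0 = 0.
If it is under cup 3 (prior 3/10): the dealer has 2 equally likely choices, so probability 1/2; weight (3/10)·(1/2) = 3/20.
The weights sum to 3/4.
So P(the pea under cup 1 | the dealer opened cup 2) = (3/5) / (3/4) = 4/5.

4/5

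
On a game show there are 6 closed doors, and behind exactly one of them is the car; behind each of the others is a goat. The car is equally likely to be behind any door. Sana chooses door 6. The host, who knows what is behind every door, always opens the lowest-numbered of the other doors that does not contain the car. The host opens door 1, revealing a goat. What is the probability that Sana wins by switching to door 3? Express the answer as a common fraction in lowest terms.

Consider each possible location of the car in turn.
If it is behind door 1 (prior 1/6): the host opened door 1, so this case is ruled out; weight (1/6)·0 = 0.
If it is behind any of doors 2, 3, 4, 5, and 6 (prior 1/6 each): door 1 is the lowest-numbered option available, probability 1; weight (1/6)·1 = 1/6 each.
The weights sum to 5/6.
So P(the car behind door 3 | the host opened door 1) = (1/6) / (5/6) = 1/5.

1/5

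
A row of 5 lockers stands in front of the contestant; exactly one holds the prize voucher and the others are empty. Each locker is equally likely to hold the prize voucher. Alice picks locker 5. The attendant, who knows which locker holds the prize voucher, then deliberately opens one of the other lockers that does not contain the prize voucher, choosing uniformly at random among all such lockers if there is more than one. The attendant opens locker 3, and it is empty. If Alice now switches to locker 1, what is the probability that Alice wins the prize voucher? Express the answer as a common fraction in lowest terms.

Apply Bayes' rule, conditioning on where the prize voucher actually is.
If it is in any of lockers 1, 2, and 4 (prior 1/5 each): the attendant has 3 equally likely choices, so probability 1/3; weight (1/5)·(1/3) = 1/15 each.
If it is in locker 3 (prior 1/5): the attendant opened locker 3, so this case is ruled out; weight (1/5)·0 = 0.
If it is in locker 5 (prior 1/5): the attendant has 4 equally likely choices, so probability 1/4; weight (1/5)·(1/4) = 1/20.
The weights sum to 1/4.
So P(the prize voucher in locker 1 | the attendant opened locker 3) = (1/15) / (1/4) = 4/15.

4/15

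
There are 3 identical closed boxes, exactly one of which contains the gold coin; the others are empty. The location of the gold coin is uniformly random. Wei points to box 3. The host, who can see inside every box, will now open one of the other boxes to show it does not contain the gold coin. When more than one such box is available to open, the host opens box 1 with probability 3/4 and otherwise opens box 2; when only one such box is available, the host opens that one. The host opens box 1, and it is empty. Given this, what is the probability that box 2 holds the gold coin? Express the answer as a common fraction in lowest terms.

4/7

Consider each possible location of the gold coin in turn.
If it is in box 1 (prior 1/3): the host opened box 1, so this case is ruled out; weight (1/3)·0 = 0.
If it is in box 2 (prior 1/3): only box 1 is available, probability 1; weight (1/3)·1 = 1/3.
If it is in box 3 (prior 1/3): box 1 is available, opened with probability 3/4; weight (1/3)·(3/4) = 1/4.
The weights sum to 7/12.
So P(the gold coin in box 2 | the host opened box 1) = (1/3) / (7/12) = 4/7.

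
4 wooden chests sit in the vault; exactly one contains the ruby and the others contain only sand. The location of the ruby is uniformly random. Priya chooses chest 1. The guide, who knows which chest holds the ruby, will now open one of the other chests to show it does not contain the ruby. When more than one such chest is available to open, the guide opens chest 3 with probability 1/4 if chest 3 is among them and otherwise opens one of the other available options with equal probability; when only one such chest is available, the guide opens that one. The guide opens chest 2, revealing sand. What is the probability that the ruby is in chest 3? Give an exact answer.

Apply Bayes' rule, conditioning on where the ruby actually is.
If it is in chest 1 (prior 1/4): chest 3 is available but not opened; chest 2 gets probability (1 − 1/4)/2 = 3/8; weight (1/4)·(3/8) = 3/32.
If it is in chest 2 (prior 1/4): the guide opened chest 2, so this case is ruled out; weight (1/4)·0 = 0.
If it is in chest 3 (prior 1/4): chest 3 holds the prize so is unavailable; the guide chooses uniformly among the 2 others, probability 1/2; weight (1/4)·(1/2) = 1/8.
If it is in chest 4 (prior 1/4): chest 3 is available but not opened, probability 3/4; weight (1/4)·(3/4) = 3/16.
The weights sum to 13/32.
So P(the ruby in chest 3 | the guide opened chest 2) = (1/8) / (13/32) = 4/13.

4/13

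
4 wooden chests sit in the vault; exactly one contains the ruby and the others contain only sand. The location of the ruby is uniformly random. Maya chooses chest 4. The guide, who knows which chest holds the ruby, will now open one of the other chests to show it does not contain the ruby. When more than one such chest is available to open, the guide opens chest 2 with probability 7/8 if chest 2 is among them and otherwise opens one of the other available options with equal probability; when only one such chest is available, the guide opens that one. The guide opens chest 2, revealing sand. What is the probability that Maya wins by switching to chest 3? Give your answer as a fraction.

1/3

Apply Bayes' rule, conditioning on where the ruby actually is.
If it is in any of chests 1, 3, and 4 (prior 1/4 each): chest 2 is available, opened with probability 7/8; weight (1/4)·(7/8) = 7/32 each.
If it is in chest 2 (prior 1/4): the guide opened chest 2, so this case is ruled out; weight (1/4)·0 = 0.
The weights sum to 21/32.
So P(the ruby in chest 3 | the guide opened chest 2) = (7/32) / (21/32) = 1/3.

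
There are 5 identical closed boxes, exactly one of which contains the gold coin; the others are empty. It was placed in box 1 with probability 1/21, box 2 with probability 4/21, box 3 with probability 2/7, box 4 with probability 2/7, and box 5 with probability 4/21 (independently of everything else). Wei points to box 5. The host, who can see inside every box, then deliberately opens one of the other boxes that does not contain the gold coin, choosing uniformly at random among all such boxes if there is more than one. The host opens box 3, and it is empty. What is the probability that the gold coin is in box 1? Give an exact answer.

1/14

Condition on the true location of the gold coin.
If it is in box 1 (prior 1/21): the host has 3 equally likely choices, so probability 1/3; weight (1/21)·(1/3) = 1/63.
If it is in box 2 (prior 4/21): the host has 3 equally likely choices, so probability 1/3; weight (4/21)·(1/3) = 4/63.
If it is in box 3 (prior 2/7): the host opened box 3, so this case is ruled out; weight (2/7)·0 = 0.
If it is in box 4 (prior 2/7): the host has 3 equally likely choices, so probability 1/3; weight (2/7)·(1/3) = 2/21.
If it is in box 5 (prior 4/21): the host has 4 equally likely choices, so probability 1/4; weight (4/21)·(1/4) = 1/21.
The weights sum to 2/9.
So P(the gold coin in box 1 | the host opened box 3) = (1/63) / (2/9) = 1/14.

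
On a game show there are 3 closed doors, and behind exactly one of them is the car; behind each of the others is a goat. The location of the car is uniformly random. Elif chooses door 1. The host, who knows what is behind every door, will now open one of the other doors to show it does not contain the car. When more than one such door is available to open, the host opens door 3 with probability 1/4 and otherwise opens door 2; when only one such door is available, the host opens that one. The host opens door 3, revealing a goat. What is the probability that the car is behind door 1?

Condition on the true location of the car.
If it is behind door 1 (prior 1/3): door 3 is available, opened with probability 1/4; weight (1/3)·(1/4) = 1/12.
If it is behind door 2 (prior 1/3): only door 3 is available, probability 1; weight (1/3)·1 = 1/3.
If it is behind door 3 (prior 1/3): the host opened door 3, so this case is ruled out; weight (1/3)·0 = 0.
The weights sum to 5/12.
So P(the car behind door 1 | the host opened door 3) = (1/12) / (5/12) = 1/5.

1/5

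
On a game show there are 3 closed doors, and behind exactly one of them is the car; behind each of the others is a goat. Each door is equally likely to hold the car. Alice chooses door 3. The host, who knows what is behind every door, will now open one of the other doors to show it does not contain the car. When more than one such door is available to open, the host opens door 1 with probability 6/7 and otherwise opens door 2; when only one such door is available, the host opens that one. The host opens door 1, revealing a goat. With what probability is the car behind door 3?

6/13

Consider each possible location of the car in turn.
If it is behind door 1 (prior 1/3): the host opened door 1, so this case is ruled out; weight (1/3)·0 = 0.
If it is behind door 2 (prior 1/3): only door 1 is available, probability 1; weight (1/3)·1 = 1/3.
If it is behind door 3 (prior 1/3): door 1 is available, opened with probability 6/7; weight (1/3)·(6/7) = 2/7.
The weights sum to 13/21.
So P(the car behind door 3 | the host opened door 1) = (2/7) / (13/21) = 6/13.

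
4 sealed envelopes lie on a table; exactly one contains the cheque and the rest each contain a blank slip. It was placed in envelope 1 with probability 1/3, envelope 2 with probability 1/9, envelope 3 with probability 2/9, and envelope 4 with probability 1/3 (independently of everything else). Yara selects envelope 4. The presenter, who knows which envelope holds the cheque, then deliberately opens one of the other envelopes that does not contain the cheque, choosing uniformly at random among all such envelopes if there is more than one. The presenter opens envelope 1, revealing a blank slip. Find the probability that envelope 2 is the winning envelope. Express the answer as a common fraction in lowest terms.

1/5

Apply Bayes' rule, conditioning on where the cheque actually is.
If it is in envelope 1 (prior 1/3): the presenter opened envelope 1, so this case is ruled out; weight (1/3)·0 = 0.
If it is in envelope 2 (prior 1/9): the presenter has 2 equally likely choices, so probability 1/2; weight (1/9)·(1/2) = 1/18.
If it is in envelope 3 (prior 2/9): the presenter has 2 equally likely choices, so probability 1/2; weight (2/9)·(1/2) = 1/9.
If it is in envelope 4 (prior 1/3): the presenter has 3 equally likely choices, so probability 1/3; weight (1/3)·(1/3) = 1/9.
The weights sum to 5/18.
So P(the cheque in envelope 2 | the presenter opened envelope 1) = (1/18) / (5/18) = 1/5.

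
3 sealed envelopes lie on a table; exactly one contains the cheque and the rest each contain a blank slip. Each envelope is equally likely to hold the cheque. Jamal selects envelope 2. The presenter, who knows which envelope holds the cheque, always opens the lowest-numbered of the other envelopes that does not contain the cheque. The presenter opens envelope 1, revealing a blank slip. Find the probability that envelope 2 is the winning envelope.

1/2

Consider each possible location of the cheque in turn.
If it is in envelope 1 (prior 1/3): the presenter opened envelope 1, so this case is ruled out; weight (1/3)·0 = 0.
If it is in either of envelopes 2 and 3 (prior 1/3 each): envelope 1 is the lowest-numbered option available, probability 1; weight (1/3)·1 = 1/3 each.
The weights sum to 2/3.
So P(the cheque in envelope 2 | the presenter opened envelope 1) = (1/3) / (2/3) = 1/2.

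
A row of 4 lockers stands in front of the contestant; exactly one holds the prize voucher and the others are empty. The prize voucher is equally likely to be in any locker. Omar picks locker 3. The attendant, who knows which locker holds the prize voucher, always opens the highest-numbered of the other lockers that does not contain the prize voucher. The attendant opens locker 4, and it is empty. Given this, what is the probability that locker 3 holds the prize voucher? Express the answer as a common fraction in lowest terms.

Condition on the true location of the prize voucher.
If it is in any of lockers 1, 2, and 3 (prior 1/4 each): locker 4 is the highest-numbered option available, probability 1; weight (1/4)·1 = 1/4 each.
If it is in locker 4 (prior 1/4): the attendant opened locker 4, so this case is ruled out; weight (1/4)·0 = 0.
The weights sum to 3/4.
So P(the prize voucher in locker 3 | the attendant opened locker 4) = (1/4) / (3/4) = 1/3.

1/3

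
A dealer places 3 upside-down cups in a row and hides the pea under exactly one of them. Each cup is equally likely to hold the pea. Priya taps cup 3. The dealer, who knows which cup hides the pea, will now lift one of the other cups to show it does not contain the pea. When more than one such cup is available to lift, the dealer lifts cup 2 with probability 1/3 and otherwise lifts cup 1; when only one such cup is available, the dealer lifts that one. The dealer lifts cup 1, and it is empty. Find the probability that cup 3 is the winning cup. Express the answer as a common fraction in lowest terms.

Apply Bayes' rule, conditioning on where the pea actually is.
If it is under cup 1 (prior 1/3): the dealer opened cup 1, so this case is ruled out; weight (1/3)·0 = 0.
If it is under cup 2 (prior 1/3): only cup 1 is available, probability 1; weight (1/3)·1 = 1/3.
If it is under cup 3 (prior 1/3): cup 2 is available but not opened, probability 2/3; weight (1/3)·(2/3) = 2/9.
The weights sum to 5/9.
So P(the pea under cup 3 | the dealer opened cup 1) = (2/9) / (5/9) = 2/5.

2/5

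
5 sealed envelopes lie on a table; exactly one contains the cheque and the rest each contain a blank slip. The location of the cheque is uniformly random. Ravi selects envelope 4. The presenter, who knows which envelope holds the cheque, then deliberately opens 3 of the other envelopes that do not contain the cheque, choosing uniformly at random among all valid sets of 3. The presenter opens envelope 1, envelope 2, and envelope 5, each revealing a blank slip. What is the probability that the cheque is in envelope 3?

4/5

Consider each possible location of the cheque in turn.
If it is in any of envelopes 1, 2, and 5 (prior 1/5 each): that envelope was opened and seen not to hold the prize — ruled out; weight (1/5)·0 = 0 each.
If it is in envelope 3 (prior 1/5): the presenter has no choice, probability 1; weight (1/5)·1 = 1/5.
If it is in envelope 4 (prior 1/5): the presenter has 4 equally likely choices, so probability 1/4; weight (1/5)·(1/4) = 1/20.
The weights sum to 1/4.
So P(the cheque in envelope 3 | the presenter opened envelope 1, envelope 2, and envelope 5) = (1/5) / (1/4) = 4/5.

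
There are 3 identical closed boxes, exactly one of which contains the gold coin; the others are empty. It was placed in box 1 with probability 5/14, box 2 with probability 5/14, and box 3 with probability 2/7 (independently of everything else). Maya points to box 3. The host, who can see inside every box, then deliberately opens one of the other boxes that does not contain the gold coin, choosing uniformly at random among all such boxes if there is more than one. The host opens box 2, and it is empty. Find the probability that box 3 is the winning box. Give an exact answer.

2/7

Apply Bayes' rule, conditioning on where the gold coin actually is.
If it is in box 1 (prior 5/14): the host has no choice, probability 1; weight (5/14)·1 = 5/14.
If it is in box 2 (prior 5/14): the host opened box 2, so this case is ruled out; weight (5/14)·0 = 0.
If it is in box 3 (prior 2/7): the host has 2 equally likely choices, so probability 1/2; weight (2/7)·(1/2) = 1/7.
The weights sum to 1/2.
So P(the gold coin in box 3 | the host opened box 2) = (1/7) / (1/2) = 2/7.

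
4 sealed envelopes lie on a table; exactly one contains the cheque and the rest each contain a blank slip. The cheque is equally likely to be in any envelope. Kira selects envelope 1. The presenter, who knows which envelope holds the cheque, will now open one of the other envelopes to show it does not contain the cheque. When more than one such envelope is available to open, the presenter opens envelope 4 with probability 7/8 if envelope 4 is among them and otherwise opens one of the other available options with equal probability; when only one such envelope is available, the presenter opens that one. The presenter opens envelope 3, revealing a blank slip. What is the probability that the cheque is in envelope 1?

Condition on the true location of the cheque.
If it is in envelope 1 (prior 1/4): envelope 4 is available but not opened; envelope 3 gets probability (1 − 7/8)/2 = 1/16; weight (1/4)·(1/16) = 1/64.
If it is in envelope 2 (prior 1/4): envelope 4 is available but not opened, probability 1/8; weight (1/4)·(1/8) = 1/32.
If it is in envelope 3 (prior 1/4): the presenter opened envelope 3, so this case is ruled out; weight (1/4)·0 = 0.
If it is in envelope 4 (prior 1/4): envelope 4 holds the prize so is unavailable; the presenter chooses uniformly among the 2 others, probability 1/2; weight (1/4)·(1/2) = 1/8.
The weights sum to 11/64.
So P(the cheque in envelope 1 | the presenter opened envelope 3) = (1/64) / (11/64) = 1/11.

1/11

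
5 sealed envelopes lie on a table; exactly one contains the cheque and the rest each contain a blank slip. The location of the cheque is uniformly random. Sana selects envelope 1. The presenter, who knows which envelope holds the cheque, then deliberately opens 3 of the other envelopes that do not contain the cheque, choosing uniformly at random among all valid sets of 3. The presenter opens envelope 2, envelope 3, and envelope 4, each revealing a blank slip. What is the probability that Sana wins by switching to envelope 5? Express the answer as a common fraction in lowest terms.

Apply Bayes' rule, conditioning on where the cheque actually is.
If it is in envelope 1 (prior 1/5): the presenter has 4 equally likely choices, so probability 1/4; weight (1/5)·(1/4) = 1/20.
If it is in any of envelopes 2, 3, and 4 (prior 1/5 each): that envelope was opened and seen not to hold the prize — ruled out; weight (1/5)·0 = 0 each.
If it is in envelope 5 (prior 1/5): the presenter has no choice, probability 1; weight (1/5)·1 = 1/5.
The weights sum to 1/4.
So P(the cheque in envelope 5 | the presenter opened envelope 2, envelope 3, and envelope 4) = (1/5) / (1/4) = 4/5.

4/5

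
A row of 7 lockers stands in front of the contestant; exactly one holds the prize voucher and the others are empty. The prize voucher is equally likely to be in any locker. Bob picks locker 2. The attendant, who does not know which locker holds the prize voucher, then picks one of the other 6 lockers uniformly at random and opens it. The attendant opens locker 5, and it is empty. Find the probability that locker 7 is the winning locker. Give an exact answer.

1/6

Because the attendant chose which locker to open without knowing where the prize voucher is, the choice is independent of the prize location. Learning that locker 5 does not hold the prize voucher simply rules out that one location and leaves the remaining 6 lockers still equally likely by symmetry.
So P(the prize voucher in locker 7) = 1/6.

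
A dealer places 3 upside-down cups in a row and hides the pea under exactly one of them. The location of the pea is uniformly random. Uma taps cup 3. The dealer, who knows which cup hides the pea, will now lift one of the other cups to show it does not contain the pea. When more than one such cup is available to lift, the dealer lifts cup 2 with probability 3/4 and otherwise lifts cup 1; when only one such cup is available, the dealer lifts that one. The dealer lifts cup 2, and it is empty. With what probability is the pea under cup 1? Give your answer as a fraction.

4/7

Consider each possible location of the pea in turn.
If it is under cup 1 (prior 1/3): only cup 2 is available, probability 1; weight (1/3)·1 = 1/3.
If it is under cup 2 (prior 1/3): the dealer opened cup 2, so this case is ruled out; weight (1/3)·0 = 0.
If it is under cup 3 (prior 1/3): cup 2 is available, opened with probability 3/4; weight (1/3)·(3/4) = 1/4.
The weights sum to 7/12.
So P(the pea under cup 1 | the dealer opened cup 2) = (1/3) / (7/12) = 4/7.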